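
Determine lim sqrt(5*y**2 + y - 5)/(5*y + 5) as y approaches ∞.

For large |y|, √(5*y^2 + y - 5) ≈ √5·|y| and the denominator ≈ 5y.
Since y → +∞, |y| = y, giving √5/(5) = √(5)/5.

√(5)/5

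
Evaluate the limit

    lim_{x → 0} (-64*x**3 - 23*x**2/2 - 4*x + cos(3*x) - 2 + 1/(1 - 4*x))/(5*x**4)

Substitution gives 0/0 (the numerator vanishes to order 4).
Expand each term to order x^4: the coefficient of x^4 in 1/(1 - 4x) is 256 and in cos(3x) is 27/8.
Lower-order terms cancel with the polynomial part, so the numerator is (2075/8)·x^4 + o(x^4), and the limit is (2075/8)/(5) = 415/8.

415/8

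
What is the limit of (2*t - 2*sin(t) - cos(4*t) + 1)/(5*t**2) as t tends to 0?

Substitution gives 0/0; apply L'Hôpital's rule 2 times.
After differentiating numerator and denominator 2 times the quotient is (2*sin(t) + 16*cos(4*t))/(10); at t = 0 this is 8/5.

8/5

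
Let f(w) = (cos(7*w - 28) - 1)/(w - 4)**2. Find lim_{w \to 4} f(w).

Direct substitution gives 0/0.
Apply L'Hôpital: lim (-7*sin(7*w - 28))/(2*w - 8), still 0/0.
After 2 applications of L'Hôpital's rule the quotient is (-49*cos(7*w - 28))/(2); substituting w = 4 gives -49/2.

-49/2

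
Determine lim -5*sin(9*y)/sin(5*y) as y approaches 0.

-9

Substitution gives 0/0.
Divide numerator and denominator by y: sin(9y)/y → 9 and sin(5y)/y → 5, so the limit is -5·9/5 = -9.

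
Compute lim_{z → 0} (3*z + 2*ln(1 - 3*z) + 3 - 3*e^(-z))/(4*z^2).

Substitution gives 0/0 (the numerator vanishes to order 2).
Expand each term to order z^2: the coefficient of z^2 in 2·ln(1 - 3z) is -9 and in -3·e^(-z) is -3/2.
Lower-order terms cancel with the polynomial part, so the numerator is (-21/2)·z^2 + o(z^2), and the limit is (-21/2)/(4) = -21/8.

-21/8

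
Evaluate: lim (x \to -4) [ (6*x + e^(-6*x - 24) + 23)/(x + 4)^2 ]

Direct substitution gives 0/0.
Apply L'Hôpital: lim (6 - 6*e^(-6*x - 24))/(2*x + 8), still 0/0.
After 2 applications of L'Hôpital's rule the quotient is (36*e^(-6*x - 24))/(2); substituting x = -4 gives 18.

18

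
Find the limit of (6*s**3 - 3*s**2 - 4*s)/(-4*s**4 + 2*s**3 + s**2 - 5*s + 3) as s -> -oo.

0

The denominator has degree 4 and the numerator degree 3. Dividing numerator and denominator by s^4 sends every term to 0 except the leading denominator term, so the limit is 0.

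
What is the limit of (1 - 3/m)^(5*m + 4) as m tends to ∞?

The base → 1 and the exponent → ∞: a 1^∞ form.
Take logarithms: (5m + 4)·ln(1 - 3/m). Since ln(1+u) ~ u for small u, this behaves like (5m)·(-3/m) → -15.
So the limit is e^(-15).

e^(-15)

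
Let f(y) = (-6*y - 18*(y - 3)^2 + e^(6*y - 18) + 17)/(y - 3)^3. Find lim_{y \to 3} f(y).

36

Direct substitution gives 0/0.
Apply L'Hôpital: lim (-36*y + 6*e^(6*y - 18) + 102)/(3*(y - 3)^2), still 0/0.
Apply L'Hôpital: lim (36*e^(6*y - 18) - 36)/(6*y - 18), still 0/0.
After 3 applications of L'Hôpital's rule the quotient is (216*e^(6*y - 18))/(6); substituting y = 3 gives 36.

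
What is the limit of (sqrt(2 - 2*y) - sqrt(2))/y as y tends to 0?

-√(2)/2

A 0/0 form; rationalise with √(2 - 2y) + √2. This collapses the numerator to -2y, leaving -2/(√(2 - 2y) + √2) → -2/(2√2) = -√(2)/2.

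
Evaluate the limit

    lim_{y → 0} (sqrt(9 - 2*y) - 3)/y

A 0/0 form; rationalise with √(9 - 2y) + √9. This collapses the numerator to -2y, leaving -2/(√(9 - 2y) + √9) → -2/(2√9) = -1/3.

-1/3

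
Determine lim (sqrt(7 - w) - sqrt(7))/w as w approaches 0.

A 0/0 form; rationalise with √(7 - w) + √7. This collapses the numerator to -w, leaving -1/(√(7 - w) + √7) → -1/(2√7) = -√(7)/14.

-√(7)/14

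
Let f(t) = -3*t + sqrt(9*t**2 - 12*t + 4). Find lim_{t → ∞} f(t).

This has the form ∞ − ∞. Multiply and divide by the conjugate √(9*t^2 - 12*t + 4) + 3t.
That gives (-12t + 4) / (√(9*t^2 - 12*t + 4) + 3t).
Divide numerator and denominator by t: the limit is -12/(2·3) = -2.

-2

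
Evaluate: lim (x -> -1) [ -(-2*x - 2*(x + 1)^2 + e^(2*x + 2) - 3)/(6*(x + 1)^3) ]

-2/9

Direct substitution gives 0/0.
Apply L'Hôpital: lim (-4*x + 2*e^(2*x + 2) - 6)/(-18*(x + 1)^2), still 0/0.
Apply L'Hôpital: lim (4*e^(2*x + 2) - 4)/(-36*x - 36), still 0/0.
After 3 applications of L'Hôpital's rule the quotient is (8*e^(2*x + 2))/(-36); substituting x = -1 gives -2/9.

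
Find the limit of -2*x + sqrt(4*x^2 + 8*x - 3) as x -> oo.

This has the form ∞ − ∞. Multiply and divide by the conjugate √(4*x^2 + 8*x - 3) + 2x.
That gives (8x - 3) / (√(4*x^2 + 8*x - 3) + 2x).
Divide numerator and denominator by x: the limit is 8/(2·2) = 2.

2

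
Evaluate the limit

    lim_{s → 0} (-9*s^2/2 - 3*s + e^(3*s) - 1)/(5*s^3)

9/10

Direct substitution gives 0/0.
Apply L'Hôpital: lim (-9*s + 3*e^(3*s) - 3)/(15*s^2), still 0/0.
Apply L'Hôpital: lim (9*e^(3*s) - 9)/(30*s), still 0/0.
After 3 applications of L'Hôpital's rule the quotient is (27*e^(3*s))/(30); substituting s = 0 gives 9/10.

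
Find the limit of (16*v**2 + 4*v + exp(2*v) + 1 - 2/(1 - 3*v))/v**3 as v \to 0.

Substitution gives 0/0; apply L'Hôpital's rule 3 times.
After differentiating numerator and denominator 3 times the quotient is (8*e^(2*v) - 324/(3*v - 1)^4)/(6); at v = 0 this is -158/3.

-158/3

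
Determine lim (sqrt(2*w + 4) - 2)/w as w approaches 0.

Substitution gives 0/0. Multiply numerator and denominator by the conjugate √(4 + 2w) + √4.
The numerator becomes (4 + 2w) − 4 = 2w, so the expression simplifies to 2/(√(4 + 2w) + √4).
Letting w → 0 gives 2/(2√4) = 1/2.

1/2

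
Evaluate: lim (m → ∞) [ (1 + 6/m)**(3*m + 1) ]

e^(18)

The base → 1 and the exponent → ∞: a 1^∞ form.
Take logarithms: (3m + 1)·ln(1 + 6/m). Since ln(1+u) ~ u for small u, this behaves like (3m)·(6/m) → 18.
So the limit is e^(18).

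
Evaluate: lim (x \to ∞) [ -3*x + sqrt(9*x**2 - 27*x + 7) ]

-9/2

This has the form ∞ − ∞. Multiply and divide by the conjugate √(9*x^2 - 27*x + 7) + 3x.
That gives (-27x + 7) / (√(9*x^2 - 27*x + 7) + 3x).
Divide numerator and denominator by x: the limit is -27/(2·3) = -9/2.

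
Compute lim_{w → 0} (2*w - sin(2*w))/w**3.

4/3

Direct substitution gives 0/0.
Apply L'Hôpital: lim (2 - 2*cos(2*w))/(3*w^2), still 0/0.
Apply L'Hôpital: lim (4*sin(2*w))/(6*w), still 0/0.
After 3 applications of L'Hôpital's rule the quotient is (8*cos(2*w))/(6); substituting w = 0 gives 4/3.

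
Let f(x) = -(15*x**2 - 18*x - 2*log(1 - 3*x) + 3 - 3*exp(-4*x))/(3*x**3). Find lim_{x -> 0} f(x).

-50/3

Substitution gives 0/0; apply L'Hôpital's rule 3 times.
After differentiating numerator and denominator 3 times the quotient is (192*e^(-4*x) - 108/(3*x - 1)^3)/(-18); at x = 0 this is -50/3.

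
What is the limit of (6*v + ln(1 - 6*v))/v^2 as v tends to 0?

Direct substitution gives 0/0.
Apply L'Hôpital: lim (6 - 6/(1 - 6*v))/(2*v), still 0/0.
After 2 applications of L'Hôpital's rule the quotient is (-36/(1 - 6*v)^2)/(2); substituting v = 0 gives -18.

-18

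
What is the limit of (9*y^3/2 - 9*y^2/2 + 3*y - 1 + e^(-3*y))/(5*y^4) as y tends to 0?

Direct substitution gives 0/0.
Apply L'Hôpital: lim (27*y^2/2 - 9*y + 3 - 3*e^(-3*y))/(20*y^3), still 0/0.
Apply L'Hôpital: lim (27*y - 9 + 9*e^(-3*y))/(60*y^2), still 0/0.
Apply L'Hôpital: lim (27 - 27*e^(-3*y))/(120*y), still 0/0.
After 4 applications of L'Hôpital's rule the quotient is (81*e^(-3*y))/(120); substituting y = 0 gives 27/40.

27/40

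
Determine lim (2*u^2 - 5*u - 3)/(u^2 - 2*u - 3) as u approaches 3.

Direct substitution gives 0/0, so factor. Both numerator and denominator have (u - 3) as a factor.
After cancelling, the expression reduces to (2*u + 1)/(u + 1).
Substituting u = 3 gives 7/4.

7/4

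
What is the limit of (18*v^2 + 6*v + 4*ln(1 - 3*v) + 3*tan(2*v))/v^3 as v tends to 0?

Substitution gives 0/0; apply L'Hôpital's rule 3 times.
After differentiating numerator and denominator 3 times the quotient is (144*tan(2*v)^2/cos(2*v)^2 + 48/cos(2*v)^2 + 216/(3*v - 1)^3)/(6); at v = 0 this is -28.

-28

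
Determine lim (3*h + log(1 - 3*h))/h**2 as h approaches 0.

-9/2

Direct substitution gives 0/0.
Apply L'Hôpital: lim (3 - 3/(1 - 3*h))/(2*h), still 0/0.
After 2 applications of L'Hôpital's rule the quotient is (-9/(1 - 3*h)^2)/(2); substituting h = 0 gives -9/2.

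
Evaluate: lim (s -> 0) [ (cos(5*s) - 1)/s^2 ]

Direct substitution gives 0/0.
Apply L'Hôpital: lim (-5*sin(5*s))/(2*s), still 0/0.
After 2 applications of L'Hôpital's rule the quotient is (-25*cos(5*s))/(2); substituting s = 0 gives -25/2.

-25/2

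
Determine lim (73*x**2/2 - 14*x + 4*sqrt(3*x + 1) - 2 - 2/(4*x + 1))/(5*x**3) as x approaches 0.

539/20

Substitution gives 0/0; apply L'Hôpital's rule 3 times.
After differentiating numerator and denominator 3 times the quotient is (768/(4*x + 1)^4 + 81/(2*(3*x + 1)^(5/2)))/(30); at x = 0 this is 539/20.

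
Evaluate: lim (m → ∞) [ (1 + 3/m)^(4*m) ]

e^(12)

The base → 1 and the exponent → ∞: a 1^∞ form.
Take logarithms: (4m)·ln(1 + 3/m). Since ln(1+u) ~ u for small u, this behaves like (4m)·(3/m) → 12.
So the limit is e^(12).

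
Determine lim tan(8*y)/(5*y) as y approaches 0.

Substitution gives 0/0.
Since tan(u)/u → 1 as u → 0, tan(8y)/(8y) → 1 and the limit is 8/5.

8/5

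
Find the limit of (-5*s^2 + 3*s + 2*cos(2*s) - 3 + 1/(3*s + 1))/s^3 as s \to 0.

-27

Substitution gives 0/0; apply L'Hôpital's rule 3 times.
After differentiating numerator and denominator 3 times the quotient is (16*sin(2*s) - 162/(3*s + 1)^4)/(6); at s = 0 this is -27.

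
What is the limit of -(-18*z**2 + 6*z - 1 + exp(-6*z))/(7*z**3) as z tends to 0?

36/7

Direct substitution gives 0/0.
Apply L'Hôpital: lim (-36*z + 6 - 6*e^(-6*z))/(-21*z^2), still 0/0.
Apply L'Hôpital: lim (-36 + 36*e^(-6*z))/(-42*z), still 0/0.
After 3 applications of L'Hôpital's rule the quotient is (-216*e^(-6*z))/(-42); substituting z = 0 gives 36/7.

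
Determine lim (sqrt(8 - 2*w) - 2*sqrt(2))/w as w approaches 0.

-√(2)/4

Substitution gives 0/0. Multiply numerator and denominator by the conjugate √(8 - 2w) + √8.
The numerator becomes (8 - 2w) − 8 = -2w, so the expression simplifies to -2/(√(8 - 2w) + √8).
Letting w → 0 gives -2/(2√8) = -√(2)/4.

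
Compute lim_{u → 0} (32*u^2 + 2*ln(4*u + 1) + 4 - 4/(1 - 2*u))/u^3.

Substitution gives 0/0 (the numerator vanishes to order 3).
Expand each term to order u^3: the coefficient of u^3 in 2·ln(1 + 4u) is 128/3 and in -4·1/(1 - 2u) is -32.
Lower-order terms cancel with the polynomial part, so the numerator is (32/3)·u^3 + o(u^3), and the limit is (32/3)/(1) = 32/3.

32/3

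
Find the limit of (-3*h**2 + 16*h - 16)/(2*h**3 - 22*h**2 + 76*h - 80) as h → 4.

2

At h = 4 both the top and bottom vanish — a removable singularity. Factoring out (h - 4) from each leaves (4 - 3*h)/(2*h^2 - 14*h + 20), which at h = 4 equals 2.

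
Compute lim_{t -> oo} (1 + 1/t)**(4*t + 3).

e^(4)

The base → 1 and the exponent → ∞: a 1^∞ form.
Take logarithms: (4t + 3)·ln(1 + 1/t). Since ln(1+u) ~ u for small u, this behaves like (4t)·(1/t) → 4.
So the limit is e^(4).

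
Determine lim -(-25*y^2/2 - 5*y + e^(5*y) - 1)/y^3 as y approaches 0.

-125/6

Direct substitution gives 0/0.
Apply L'Hôpital: lim (-25*y + 5*e^(5*y) - 5)/(-3*y^2), still 0/0.
Apply L'Hôpital: lim (25*e^(5*y) - 25)/(-6*y), still 0/0.
After 3 applications of L'Hôpital's rule the quotient is (125*e^(5*y))/(-6); substituting y = 0 gives -125/6.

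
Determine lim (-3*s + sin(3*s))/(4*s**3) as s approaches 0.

Direct substitution gives 0/0.
Apply L'Hôpital: lim (3*cos(3*s) - 3)/(12*s^2), still 0/0.
Apply L'Hôpital: lim (-9*sin(3*s))/(24*s), still 0/0.
After 3 applications of L'Hôpital's rule the quotient is (-27*cos(3*s))/(24); substituting s = 0 gives -9/8.

-9/8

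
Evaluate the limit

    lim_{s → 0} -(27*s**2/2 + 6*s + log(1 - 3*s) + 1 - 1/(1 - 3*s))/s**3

36

Substitution gives 0/0 (the numerator vanishes to order 3).
Expand each term to order s^3: the coefficient of s^3 in −1/(1 - 3s) is -27 and in ln(1 - 3s) is -9.
Lower-order terms cancel with the polynomial part, so the numerator is (-36)·s^3 + o(s^3), and the limit is (-36)/(-1) = 36.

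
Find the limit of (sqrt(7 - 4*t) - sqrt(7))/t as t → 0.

A 0/0 form; rationalise with √(7 - 4t) + √7. This collapses the numerator to -4t, leaving -4/(√(7 - 4t) + √7) → -4/(2√7) = -2*√(7)/7.

-2*√(7)/7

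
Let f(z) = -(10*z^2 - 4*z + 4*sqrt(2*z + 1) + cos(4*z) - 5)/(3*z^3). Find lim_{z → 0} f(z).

Substitution gives 0/0 (the numerator vanishes to order 3).
Expand each term to order z^3: the coefficient of z^3 in 4·√(1 + 2z) is 2 and in cos(4z) is 0.
Lower-order terms cancel with the polynomial part, so the numerator is (2)·z^3 + o(z^3), and the limit is (2)/(-3) = -2/3.

-2/3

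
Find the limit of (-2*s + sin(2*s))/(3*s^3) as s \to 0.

Direct substitution gives 0/0.
Apply L'Hôpital: lim (2*cos(2*s) - 2)/(9*s^2), still 0/0.
Apply L'Hôpital: lim (-4*sin(2*s))/(18*s), still 0/0.
After 3 applications of L'Hôpital's rule the quotient is (-8*cos(2*s))/(18); substituting s = 0 gives -4/9.

-4/9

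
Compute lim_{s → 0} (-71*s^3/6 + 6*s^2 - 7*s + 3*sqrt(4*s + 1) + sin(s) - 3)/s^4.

-30

Substitution gives 0/0 (the numerator vanishes to order 4).
Expand each term to order s^4: the coefficient of s^4 in sin(s) is 0 and in 3·√(1 + 4s) is -30.
Lower-order terms cancel with the polynomial part, so the numerator is (-30)·s^4 + o(s^4), and the limit is (-30)/(1) = -30.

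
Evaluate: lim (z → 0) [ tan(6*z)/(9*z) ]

2/3

Substitution gives 0/0.
Since tan(u)/u → 1 as u → 0, tan(6z)/(6z) → 1 and the limit is 6/9 = 2/3.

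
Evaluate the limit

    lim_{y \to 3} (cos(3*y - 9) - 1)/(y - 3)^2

Direct substitution gives 0/0.
Apply L'Hôpital: lim (-3*sin(3*y - 9))/(2*y - 6), still 0/0.
After 2 applications of L'Hôpital's rule the quotient is (-9*cos(3*y - 9))/(2); substituting y = 3 gives -9/2.

-9/2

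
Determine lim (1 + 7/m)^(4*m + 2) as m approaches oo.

The base → 1 and the exponent → ∞: a 1^∞ form.
Take logarithms: (4m + 2)·ln(1 + 7/m). Since ln(1+u) ~ u for small u, this behaves like (4m)·(7/m) → 28.
So the limit is e^(28).

e^(28)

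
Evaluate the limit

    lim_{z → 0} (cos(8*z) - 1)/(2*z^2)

Direct substitution gives 0/0.
Apply L'Hôpital: lim (-8*sin(8*z))/(4*z), still 0/0.
After 2 applications of L'Hôpital's rule the quotient is (-64*cos(8*z))/(4); substituting z = 0 gives -16.

-16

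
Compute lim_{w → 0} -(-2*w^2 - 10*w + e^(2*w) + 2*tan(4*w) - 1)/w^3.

-44

Substitution gives 0/0; apply L'Hôpital's rule 3 times.
After differentiating numerator and denominator 3 times the quotient is (8*e^(2*w) + 768*tan(4*w)^4 + 1024*tan(4*w)^2 + 256)/(-6); at w = 0 this is -44.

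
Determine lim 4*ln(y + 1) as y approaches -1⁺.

As y → -1⁺, y + 1 → 0⁺ and ln(y + 1) → −∞.
Multiplying by 4 gives -∞.

-∞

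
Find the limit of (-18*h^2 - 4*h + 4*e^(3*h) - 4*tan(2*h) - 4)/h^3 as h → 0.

22/3

Substitution gives 0/0 (the numerator vanishes to order 3).
Expand each term to order h^3: the coefficient of h^3 in -4·tan(2h) is -32/3 and in 4·e^(3h) is 18.
Lower-order terms cancel with the polynomial part, so the numerator is (22/3)·h^3 + o(h^3), and the limit is (22/3)/(1) = 22/3.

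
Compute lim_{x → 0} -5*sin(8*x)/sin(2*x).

Substitution gives 0/0.
Divide numerator and denominator by x: sin(8x)/x → 8 and sin(2x)/x → 2, so the limit is -5·8/2 = -20.

-20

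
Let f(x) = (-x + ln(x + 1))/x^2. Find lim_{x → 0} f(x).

-1/2

Direct substitution gives 0/0.
Apply L'Hôpital: lim (-1 + 1/(x + 1))/(2*x), still 0/0.
After 2 applications of L'Hôpital's rule the quotient is (-1/(x + 1)^2)/(2); substituting x = 0 gives -1/2.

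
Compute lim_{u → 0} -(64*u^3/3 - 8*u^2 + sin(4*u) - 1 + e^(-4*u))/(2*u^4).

Substitution gives 0/0; apply L'Hôpital's rule 4 times.
After differentiating numerator and denominator 4 times the quotient is (256*sin(4*u) + 256*e^(-4*u))/(-48); at u = 0 this is -16/3.

-16/3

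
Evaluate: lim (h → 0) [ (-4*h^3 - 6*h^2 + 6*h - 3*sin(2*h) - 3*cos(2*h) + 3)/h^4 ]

-2

Substitution gives 0/0; apply L'Hôpital's rule 4 times.
After differentiating numerator and denominator 4 times the quotient is (-48*sqrt(2)*sin(2*h + pi/4))/(24); at h = 0 this is -2.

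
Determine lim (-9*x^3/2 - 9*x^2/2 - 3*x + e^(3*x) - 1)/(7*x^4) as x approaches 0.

27/56

Direct substitution gives 0/0.
Apply L'Hôpital: lim (-27*x^2/2 - 9*x + 3*e^(3*x) - 3)/(28*x^3), still 0/0.
Apply L'Hôpital: lim (-27*x + 9*e^(3*x) - 9)/(84*x^2), still 0/0.
Apply L'Hôpital: lim (27*e^(3*x) - 27)/(168*x), still 0/0.
After 4 applications of L'Hôpital's rule the quotient is (81*e^(3*x))/(168); substituting x = 0 gives 27/56.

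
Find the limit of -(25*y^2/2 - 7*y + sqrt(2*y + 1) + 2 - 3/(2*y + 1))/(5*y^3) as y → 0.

Substitution gives 0/0; apply L'Hôpital's rule 3 times.
After differentiating numerator and denominator 3 times the quotient is (144/(2*y + 1)^4 + 3/(2*y + 1)^(5/2))/(-30); at y = 0 this is -49/10.

-49/10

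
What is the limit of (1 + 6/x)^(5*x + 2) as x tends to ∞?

Write it as [(1 + 6/x)^x]^(5) · (1 + 6/x)^(2). The bracketed term tends to e^(6) and the second factor to 1, so the limit is e^(30).

e^(30)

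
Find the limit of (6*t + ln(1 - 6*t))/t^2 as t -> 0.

-18

Direct substitution gives 0/0.
Apply L'Hôpital: lim (6 - 6/(1 - 6*t))/(2*t), still 0/0.
After 2 applications of L'Hôpital's rule the quotient is (-36/(1 - 6*t)^2)/(2); substituting t = 0 gives -18.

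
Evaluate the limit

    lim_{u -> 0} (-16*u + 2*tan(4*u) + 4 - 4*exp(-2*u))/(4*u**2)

-2

Substitution gives 0/0 (the numerator vanishes to order 2).
Expand each term to order u^2: the coefficient of u^2 in 2·tan(4u) is 0 and in -4·e^(-2u) is -8.
Lower-order terms cancel with the polynomial part, so the numerator is (-8)·u^2 + o(u^2), and the limit is (-8)/(4) = -2.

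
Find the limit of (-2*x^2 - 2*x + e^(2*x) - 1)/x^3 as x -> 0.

4/3

Direct substitution gives 0/0.
Apply L'Hôpital: lim (-4*x + 2*e^(2*x) - 2)/(3*x^2), still 0/0.
Apply L'Hôpital: lim (4*e^(2*x) - 4)/(6*x), still 0/0.
After 3 applications of L'Hôpital's rule the quotient is (8*e^(2*x))/(6); substituting x = 0 gives 4/3.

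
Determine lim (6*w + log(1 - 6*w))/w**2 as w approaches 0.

-18

Direct substitution gives 0/0.
Apply L'Hôpital: lim (6 - 6/(1 - 6*w))/(2*w), still 0/0.
After 2 applications of L'Hôpital's rule the quotient is (-36/(1 - 6*w)^2)/(2); substituting w = 0 gives -18.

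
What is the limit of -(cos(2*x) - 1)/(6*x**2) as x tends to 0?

Direct substitution gives 0/0.
Apply L'Hôpital: lim (-2*sin(2*x))/(-12*x), still 0/0.
After 2 applications of L'Hôpital's rule the quotient is (-4*cos(2*x))/(-12); substituting x = 0 gives 1/3.

1/3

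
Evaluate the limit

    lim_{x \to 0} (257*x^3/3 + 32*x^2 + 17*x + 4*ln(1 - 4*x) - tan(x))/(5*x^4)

-256/5

Substitution gives 0/0; apply L'Hôpital's rule 4 times.
After differentiating numerator and denominator 4 times the quotient is (8*tan(x)/cos(x)^2 - 24*tan(x)/cos(x)^4 - 6144/(4*x - 1)^4)/(120); at x = 0 this is -256/5.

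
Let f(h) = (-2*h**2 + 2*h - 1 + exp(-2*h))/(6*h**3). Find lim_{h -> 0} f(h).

Direct substitution gives 0/0.
Apply L'Hôpital: lim (-4*h + 2 - 2*e^(-2*h))/(18*h^2), still 0/0.
Apply L'Hôpital: lim (-4 + 4*e^(-2*h))/(36*h), still 0/0.
After 3 applications of L'Hôpital's rule the quotient is (-8*e^(-2*h))/(36); substituting h = 0 gives -2/9.

-2/9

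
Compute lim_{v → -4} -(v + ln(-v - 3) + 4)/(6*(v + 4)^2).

Direct substitution gives 0/0.
Apply L'Hôpital: lim (1 - 1/(-v - 3))/(-12*v - 48), still 0/0.
After 2 applications of L'Hôpital's rule the quotient is (-1/(-v - 3)^2)/(-12); substituting v = -4 gives 1/12.

1/12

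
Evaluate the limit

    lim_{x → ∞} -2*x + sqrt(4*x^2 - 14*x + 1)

-7/2

This has the form ∞ − ∞. Multiply and divide by the conjugate √(4*x^2 - 14*x + 1) + 2x.
That gives (-14x + 1) / (√(4*x^2 - 14*x + 1) + 2x).
Divide numerator and denominator by x: the limit is -14/(2·2) = -7/2.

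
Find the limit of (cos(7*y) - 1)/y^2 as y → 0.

-49/2

Direct substitution gives 0/0.
Apply L'Hôpital: lim (-7*sin(7*y))/(2*y), still 0/0.
After 2 applications of L'Hôpital's rule the quotient is (-49*cos(7*y))/(2); substituting y = 0 gives -49/2.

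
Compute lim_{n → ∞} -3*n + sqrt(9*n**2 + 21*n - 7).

7/2

An ∞ − ∞ form. Rationalising with the conjugate, the difference becomes (21n - 7) / (√(9*n^2 + 21*n - 7) + 3n).
For large n the denominator behaves like 2·3n, so the quotient tends to 21/6 = 7/2.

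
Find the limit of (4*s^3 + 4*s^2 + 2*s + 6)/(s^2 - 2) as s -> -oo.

The numerator has higher degree (3 > 2); the quotient behaves like (4/(1))·s^1 for large |s|.
As s → −∞ this diverges to -∞.

-∞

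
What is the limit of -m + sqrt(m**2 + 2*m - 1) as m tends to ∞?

This has the form ∞ − ∞. Multiply and divide by the conjugate √(m^2 + 2*m - 1) + m.
That gives (2m - 1) / (√(m^2 + 2*m - 1) + m).
Divide numerator and denominator by m: the limit is 2/(2·1) = 1.

1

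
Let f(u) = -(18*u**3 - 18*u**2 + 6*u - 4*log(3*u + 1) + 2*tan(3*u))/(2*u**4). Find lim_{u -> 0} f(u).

Substitution gives 0/0 (the numerator vanishes to order 4).
Expand each term to order u^4: the coefficient of u^4 in -4·ln(1 + 3u) is 81 and in 2·tan(3u) is 0.
Lower-order terms cancel with the polynomial part, so the numerator is (81)·u^4 + o(u^4), and the limit is (81)/(-2) = -81/2.

-81/2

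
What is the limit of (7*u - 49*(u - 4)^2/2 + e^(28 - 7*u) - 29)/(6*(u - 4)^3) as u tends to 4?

-343/36

Direct substitution gives 0/0.
Apply L'Hôpital: lim (-49*u - 7*e^(28 - 7*u) + 203)/(18*(u - 4)^2), still 0/0.
Apply L'Hôpital: lim (49*e^(28 - 7*u) - 49)/(36*u - 144), still 0/0.
After 3 applications of L'Hôpital's rule the quotient is (-343*e^(28 - 7*u))/(36); substituting u = 4 gives -343/36.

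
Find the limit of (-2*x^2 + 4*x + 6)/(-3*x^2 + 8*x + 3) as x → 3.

4/5

Since x = 3 makes numerator and denominator zero, (x - 3) divides both.
Cancelling it gives (-2*x - 2)/(-3*x - 1); now plug in x = 3 to get 4/5.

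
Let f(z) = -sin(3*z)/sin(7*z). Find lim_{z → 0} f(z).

-3/7

Substitution gives 0/0.
Divide numerator and denominator by z: sin(3z)/z → 3 and sin(7z)/z → 7, so the limit is -1·3/7 = -3/7.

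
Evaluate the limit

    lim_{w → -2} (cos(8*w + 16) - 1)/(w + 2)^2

-32

Direct substitution gives 0/0.
Apply L'Hôpital: lim (-8*sin(8*w + 16))/(2*w + 4), still 0/0.
After 2 applications of L'Hôpital's rule the quotient is (-64*cos(8*w + 16))/(2); substituting w = -2 gives -32.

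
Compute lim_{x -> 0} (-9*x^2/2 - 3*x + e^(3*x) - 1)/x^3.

Direct substitution gives 0/0.
Apply L'Hôpital: lim (-9*x + 3*e^(3*x) - 3)/(3*x^2), still 0/0.
Apply L'Hôpital: lim (9*e^(3*x) - 9)/(6*x), still 0/0.
After 3 applications of L'Hôpital's rule the quotient is (27*e^(3*x))/(6); substituting x = 0 gives 9/2.

9/2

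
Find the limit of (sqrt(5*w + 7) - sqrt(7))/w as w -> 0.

A 0/0 form; rationalise with √(7 + 5w) + √7. This collapses the numerator to 5w, leaving 5/(√(7 + 5w) + √7) → 5/(2√7) = 5*√(7)/14.

5*√(7)/14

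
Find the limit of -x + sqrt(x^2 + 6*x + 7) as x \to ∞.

An ∞ − ∞ form. Rationalising with the conjugate, the difference becomes (6x + 7) / (√(x^2 + 6*x + 7) + x).
For large x the denominator behaves like 2·x, so the quotient tends to 6/2 = 3.

3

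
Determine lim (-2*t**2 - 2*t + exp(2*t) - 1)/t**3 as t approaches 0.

4/3

Direct substitution gives 0/0.
Apply L'Hôpital: lim (-4*t + 2*e^(2*t) - 2)/(3*t^2), still 0/0.
Apply L'Hôpital: lim (4*e^(2*t) - 4)/(6*t), still 0/0.
After 3 applications of L'Hôpital's rule the quotient is (8*e^(2*t))/(6); substituting t = 0 gives 4/3.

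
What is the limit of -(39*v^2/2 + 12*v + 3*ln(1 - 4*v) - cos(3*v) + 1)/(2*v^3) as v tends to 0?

32

Substitution gives 0/0 (the numerator vanishes to order 3).
Expand each term to order v^3: the coefficient of v^3 in −cos(3v) is 0 and in 3·ln(1 - 4v) is -64.
Lower-order terms cancel with the polynomial part, so the numerator is (-64)·v^3 + o(v^3), and the limit is (-64)/(-2) = 32.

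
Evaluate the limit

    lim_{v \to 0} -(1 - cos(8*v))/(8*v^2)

Substitution gives 0/0.
Use (1 − cos u)/u² → 1/2 with u = 8v: the limit is 8²/(2·(-8)) = -4.

-4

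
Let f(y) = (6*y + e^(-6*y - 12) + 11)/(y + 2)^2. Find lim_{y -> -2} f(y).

Direct substitution gives 0/0.
Apply L'Hôpital: lim (6 - 6*e^(-6*y - 12))/(2*y + 4), still 0/0.
After 2 applications of L'Hôpital's rule the quotient is (36*e^(-6*y - 12))/(2); substituting y = -2 gives 18.

18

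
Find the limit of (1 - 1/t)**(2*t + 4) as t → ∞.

Let L be the limit and take ln: ln L = lim (2t + 4)·ln(1 - 1/t) = lim (2t + 4)·(-1/t + O(1/t²)) = -2.
Hence L = e^(-2).

e^(-2)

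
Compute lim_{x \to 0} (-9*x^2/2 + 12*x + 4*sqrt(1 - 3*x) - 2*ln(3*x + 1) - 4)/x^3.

Substitution gives 0/0; apply L'Hôpital's rule 3 times.
After differentiating numerator and denominator 3 times the quotient is (-108/(3*x + 1)^3 - 81/(2*(1 - 3*x)^(5/2)))/(6); at x = 0 this is -99/4.

-99/4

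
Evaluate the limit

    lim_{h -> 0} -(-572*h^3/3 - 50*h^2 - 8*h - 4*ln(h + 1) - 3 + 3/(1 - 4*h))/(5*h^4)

Substitution gives 0/0 (the numerator vanishes to order 4).
Expand each term to order h^4: the coefficient of h^4 in -4·ln(1 + h) is 1 and in 3·1/(1 - 4h) is 768.
Lower-order terms cancel with the polynomial part, so the numerator is (769)·h^4 + o(h^4), and the limit is (769)/(-5) = -769/5.

-769/5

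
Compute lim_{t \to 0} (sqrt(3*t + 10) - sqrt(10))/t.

3*√(10)/20

A 0/0 form; rationalise with √(10 + 3t) + √10. This collapses the numerator to 3t, leaving 3/(√(10 + 3t) + √10) → 3/(2√10) = 3*√(10)/20.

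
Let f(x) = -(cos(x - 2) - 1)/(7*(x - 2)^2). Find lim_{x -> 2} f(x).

1/14

Direct substitution gives 0/0.
Apply L'Hôpital: lim (-sin(x - 2))/(28 - 14*x), still 0/0.
After 2 applications of L'Hôpital's rule the quotient is (-cos(x - 2))/(-14); substituting x = 2 gives 1/14.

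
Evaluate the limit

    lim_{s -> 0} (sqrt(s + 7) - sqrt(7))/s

√(7)/14

A 0/0 form; rationalise with √(7 + s) + √7. This collapses the numerator to s, leaving 1/(√(7 + s) + √7) → 1/(2√7) = √(7)/14.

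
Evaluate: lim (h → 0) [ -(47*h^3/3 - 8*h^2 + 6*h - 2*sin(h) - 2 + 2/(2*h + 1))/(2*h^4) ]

-16

Substitution gives 0/0; apply L'Hôpital's rule 4 times.
After differentiating numerator and denominator 4 times the quotient is (-2*sin(h) + 768/(2*h + 1)^5)/(-48); at h = 0 this is -16.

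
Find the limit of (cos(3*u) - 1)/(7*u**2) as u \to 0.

-9/14

Direct substitution gives 0/0.
Apply L'Hôpital: lim (-3*sin(3*u))/(14*u), still 0/0.
After 2 applications of L'Hôpital's rule the quotient is (-9*cos(3*u))/(14); substituting u = 0 gives -9/14.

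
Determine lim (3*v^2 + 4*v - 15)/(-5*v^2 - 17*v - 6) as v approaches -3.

-14/13

Since v = -3 makes numerator and denominator zero, (v + 3) divides both.
Cancelling it gives (3*v - 5)/(-5*v - 2); now plug in v = -3 to get -14/13.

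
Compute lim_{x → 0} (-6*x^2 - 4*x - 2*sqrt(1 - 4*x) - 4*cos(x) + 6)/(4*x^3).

2

Substitution gives 0/0; apply L'Hôpital's rule 3 times.
After differentiating numerator and denominator 3 times the quotient is (-4*sin(x) + 48/(1 - 4*x)^(5/2))/(24); at x = 0 this is 2.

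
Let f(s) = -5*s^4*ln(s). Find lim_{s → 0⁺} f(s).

0

This is a 0·(−∞) form. Rewrite as -5·ln(s) / s^(−4) and apply L'Hôpital:
the derivative quotient is -5·(1/s) / (−4·s^(−5)) = (5/4)·s^4 → 0.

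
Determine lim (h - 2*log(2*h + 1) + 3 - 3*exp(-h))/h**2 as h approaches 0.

Substitution gives 0/0 (the numerator vanishes to order 2).
Expand each term to order h^2: the coefficient of h^2 in -2·ln(1 + 2h) is 4 and in -3·e^(-h) is -3/2.
Lower-order terms cancel with the polynomial part, so the numerator is (5/2)·h^2 + o(h^2), and the limit is (5/2)/(1) = 5/2.

5/2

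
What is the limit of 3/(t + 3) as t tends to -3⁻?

As t → -3⁻, (t + 3) → 0⁻, so (t + 3)^1 → 0⁻ and 3/(t + 3)^1 → -∞.

-∞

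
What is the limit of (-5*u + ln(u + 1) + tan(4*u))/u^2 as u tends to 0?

Substitution gives 0/0 (the numerator vanishes to order 2).
Expand each term to order u^2: the coefficient of u^2 in ln(1 + u) is -1/2 and in tan(4u) is 0.
Lower-order terms cancel with the polynomial part, so the numerator is (-1/2)·u^2 + o(u^2), and the limit is (-1/2)/(1) = -1/2.

-1/2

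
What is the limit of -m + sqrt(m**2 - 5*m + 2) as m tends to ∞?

An ∞ − ∞ form. Rationalising with the conjugate, the difference becomes (-5m + 2) / (√(m^2 - 5*m + 2) + m).
For large m the denominator behaves like 2·m, so the quotient tends to -5/2 = -5/2.

-5/2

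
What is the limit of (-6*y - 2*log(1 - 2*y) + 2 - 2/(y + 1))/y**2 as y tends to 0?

Substitution gives 0/0; apply L'Hôpital's rule 2 times.
After differentiating numerator and denominator 2 times the quotient is (8/(2*y - 1)^2 - 4/(y + 1)^3)/(2); at y = 0 this is 2.

2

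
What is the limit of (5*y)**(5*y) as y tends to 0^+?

1

Base → 0⁺ and exponent → 0⁺: a 0^0 form.
Take logs: 5y·ln(5y). This is 0·(−∞); rewriting as ln(5y)/(1/(5y)) and applying L'Hôpital gives 0.
Hence the limit is e^0 = 1.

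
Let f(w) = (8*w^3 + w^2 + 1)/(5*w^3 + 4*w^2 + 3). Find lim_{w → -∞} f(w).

Numerator and denominator both have degree 3.
Dividing every term by w^3, all lower-order terms vanish and the limit is the ratio of leading coefficients, 8/(5) = 8/5.

8/5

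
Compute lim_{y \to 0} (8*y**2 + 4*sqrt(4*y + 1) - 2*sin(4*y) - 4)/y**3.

112/3

Substitution gives 0/0; apply L'Hôpital's rule 3 times.
After differentiating numerator and denominator 3 times the quotient is (128*cos(4*y) + 96/(4*y + 1)^(5/2))/(6); at y = 0 this is 112/3.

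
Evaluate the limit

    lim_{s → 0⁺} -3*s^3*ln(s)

This is a 0·(−∞) form. Rewrite as -3·ln(s) / s^(−3) and apply L'Hôpital:
the derivative quotient is -3·(1/s) / (−3·s^(−4)) = (3/3)·s^3 → 0.

0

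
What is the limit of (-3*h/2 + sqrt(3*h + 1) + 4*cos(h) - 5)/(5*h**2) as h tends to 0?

Substitution gives 0/0 (the numerator vanishes to order 2).
Expand each term to order h^2: the coefficient of h^2 in √(1 + 3h) is -9/8 and in 4·cos(h) is -2.
Lower-order terms cancel with the polynomial part, so the numerator is (-25/8)·h^2 + o(h^2), and the limit is (-25/8)/(5) = -5/8.

-5/8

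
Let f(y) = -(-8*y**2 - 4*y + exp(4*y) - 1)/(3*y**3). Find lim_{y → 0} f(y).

-32/9

Direct substitution gives 0/0.
Apply L'Hôpital: lim (-16*y + 4*e^(4*y) - 4)/(-9*y^2), still 0/0.
Apply L'Hôpital: lim (16*e^(4*y) - 16)/(-18*y), still 0/0.
After 3 applications of L'Hôpital's rule the quotient is (64*e^(4*y))/(-18); substituting y = 0 gives -32/9.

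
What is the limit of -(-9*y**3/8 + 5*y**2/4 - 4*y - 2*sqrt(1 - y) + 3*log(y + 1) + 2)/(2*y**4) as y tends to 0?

Substitution gives 0/0; apply L'Hôpital's rule 4 times.
After differentiating numerator and denominator 4 times the quotient is (-18/(y + 1)^4 + 15/(8*(1 - y)^(7/2)))/(-48); at y = 0 this is 43/128.

43/128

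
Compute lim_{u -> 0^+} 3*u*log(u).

0

This is a 0·(−∞) form. Rewrite as 3·ln(u) / u^(−1) and apply L'Hôpital:
the derivative quotient is 3·(1/u) / (−1·u^(−2)) = (-3/1)·u^1 → 0.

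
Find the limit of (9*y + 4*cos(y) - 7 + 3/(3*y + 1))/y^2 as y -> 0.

25

Substitution gives 0/0; apply L'Hôpital's rule 2 times.
After differentiating numerator and denominator 2 times the quotient is (-4*cos(y) + 54/(3*y + 1)^3)/(2); at y = 0 this is 25.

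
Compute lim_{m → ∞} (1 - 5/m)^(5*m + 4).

Let L be the limit and take ln: ln L = lim (5m + 4)·ln(1 - 5/m) = lim (5m + 4)·(-5/m + O(1/m²)) = -25.
Hence L = e^(-25).

e^(-25)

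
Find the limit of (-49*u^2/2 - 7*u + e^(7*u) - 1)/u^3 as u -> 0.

343/6

Direct substitution gives 0/0.
Apply L'Hôpital: lim (-49*u + 7*e^(7*u) - 7)/(3*u^2), still 0/0.
Apply L'Hôpital: lim (49*e^(7*u) - 49)/(6*u), still 0/0.
After 3 applications of L'Hôpital's rule the quotient is (343*e^(7*u))/(6); substituting u = 0 gives 343/6.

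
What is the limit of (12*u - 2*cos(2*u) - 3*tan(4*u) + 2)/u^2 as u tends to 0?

4

Substitution gives 0/0; apply L'Hôpital's rule 2 times.
After differentiating numerator and denominator 2 times the quotient is (8*cos(2*u) - 96*tan(4*u)/cos(4*u)^2)/(2); at u = 0 this is 4.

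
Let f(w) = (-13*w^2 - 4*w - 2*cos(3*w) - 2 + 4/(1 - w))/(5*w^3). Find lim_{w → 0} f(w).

4/5

Substitution gives 0/0; apply L'Hôpital's rule 3 times.
After differentiating numerator and denominator 3 times the quotient is (-54*sin(3*w) + 24/(w - 1)^4)/(30); at w = 0 this is 4/5.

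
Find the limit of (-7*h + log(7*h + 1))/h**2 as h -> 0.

Direct substitution gives 0/0.
Apply L'Hôpital: lim (-7 + 7/(7*h + 1))/(2*h), still 0/0.
After 2 applications of L'Hôpital's rule the quotient is (-49/(7*h + 1)^2)/(2); substituting h = 0 gives -49/2.

-49/2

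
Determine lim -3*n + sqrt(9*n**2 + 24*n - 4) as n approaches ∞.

4

This has the form ∞ − ∞. Multiply and divide by the conjugate √(9*n^2 + 24*n - 4) + 3n.
That gives (24n - 4) / (√(9*n^2 + 24*n - 4) + 3n).
Divide numerator and denominator by n: the limit is 24/(2·3) = 4.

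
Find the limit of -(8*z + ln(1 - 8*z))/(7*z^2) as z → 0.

Direct substitution gives 0/0.
Apply L'Hôpital: lim (8 - 8/(1 - 8*z))/(-14*z), still 0/0.
After 2 applications of L'Hôpital's rule the quotient is (-64/(1 - 8*z)^2)/(-14); substituting z = 0 gives 32/7.

32/7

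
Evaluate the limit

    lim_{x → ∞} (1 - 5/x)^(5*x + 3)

Let L be the limit and take ln: ln L = lim (5x + 3)·ln(1 - 5/x) = lim (5x + 3)·(-5/x + O(1/x²)) = -25.
Hence L = e^(-25).

e^(-25)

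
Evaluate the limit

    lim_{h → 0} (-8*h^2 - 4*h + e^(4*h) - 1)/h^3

Direct substitution gives 0/0.
Apply L'Hôpital: lim (-16*h + 4*e^(4*h) - 4)/(3*h^2), still 0/0.
Apply L'Hôpital: lim (16*e^(4*h) - 16)/(6*h), still 0/0.
After 3 applications of L'Hôpital's rule the quotient is (64*e^(4*h))/(6); substituting h = 0 gives 32/3.

32/3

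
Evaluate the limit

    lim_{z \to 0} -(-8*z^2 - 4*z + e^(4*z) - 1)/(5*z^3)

Direct substitution gives 0/0.
Apply L'Hôpital: lim (-16*z + 4*e^(4*z) - 4)/(-15*z^2), still 0/0.
Apply L'Hôpital: lim (16*e^(4*z) - 16)/(-30*z), still 0/0.
After 3 applications of L'Hôpital's rule the quotient is (64*e^(4*z))/(-30); substituting z = 0 gives -32/15.

-32/15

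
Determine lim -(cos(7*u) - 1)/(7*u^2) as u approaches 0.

7/2

Direct substitution gives 0/0.
Apply L'Hôpital: lim (-7*sin(7*u))/(-14*u), still 0/0.
After 2 applications of L'Hôpital's rule the quotient is (-49*cos(7*u))/(-14); substituting u = 0 gives 7/2.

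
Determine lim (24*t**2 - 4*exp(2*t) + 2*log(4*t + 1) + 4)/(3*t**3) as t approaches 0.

112/9

Substitution gives 0/0; apply L'Hôpital's rule 3 times.
After differentiating numerator and denominator 3 times the quotient is (-32*e^(2*t) + 256/(4*t + 1)^3)/(18); at t = 0 this is 112/9.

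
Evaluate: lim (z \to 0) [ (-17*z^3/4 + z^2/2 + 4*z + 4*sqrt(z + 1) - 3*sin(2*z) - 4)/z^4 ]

-5/32

Substitution gives 0/0 (the numerator vanishes to order 4).
Expand each term to order z^4: the coefficient of z^4 in -3·sin(2z) is 0 and in 4·√(1 + z) is -5/32.
Lower-order terms cancel with the polynomial part, so the numerator is (-5/32)·z^4 + o(z^4), and the limit is (-5/32)/(1) = -5/32.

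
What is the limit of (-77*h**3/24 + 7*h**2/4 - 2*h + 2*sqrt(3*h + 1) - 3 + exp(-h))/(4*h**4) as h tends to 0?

Substitution gives 0/0; apply L'Hôpital's rule 4 times.
After differentiating numerator and denominator 4 times the quotient is (e^(-h) - 1215/(8*(3*h + 1)^(7/2)))/(96); at h = 0 this is -1207/768.

-1207/768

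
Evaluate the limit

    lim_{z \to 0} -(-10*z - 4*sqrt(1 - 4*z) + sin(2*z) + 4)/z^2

-8

Substitution gives 0/0; apply L'Hôpital's rule 2 times.
After differentiating numerator and denominator 2 times the quotient is (-4*sin(2*z) + 16/(1 - 4*z)^(3/2))/(-2); at z = 0 this is -8.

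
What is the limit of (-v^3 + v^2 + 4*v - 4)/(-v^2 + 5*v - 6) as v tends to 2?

-4

Direct substitution gives 0/0, so factor. Both numerator and denominator have (v - 2) as a factor.
After cancelling, the expression reduces to (-v^2 - v + 2)/(3 - v).
Substituting v = 2 gives -4.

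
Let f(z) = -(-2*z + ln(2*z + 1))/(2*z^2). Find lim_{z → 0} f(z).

Direct substitution gives 0/0.
Apply L'Hôpital: lim (-2 + 2/(2*z + 1))/(-4*z), still 0/0.
After 2 applications of L'Hôpital's rule the quotient is (-4/(2*z + 1)^2)/(-4); substituting z = 0 gives 1.

1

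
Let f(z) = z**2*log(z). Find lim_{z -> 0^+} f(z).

0

This is a 0·(−∞) form. Rewrite as 1·ln(z) / z^(−2) and apply L'Hôpital:
the derivative quotient is 1·(1/z) / (−2·z^(−3)) = (-1/2)·z^2 → 0.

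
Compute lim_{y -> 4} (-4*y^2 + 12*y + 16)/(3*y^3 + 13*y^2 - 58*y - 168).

Since y = 4 makes numerator and denominator zero, (y - 4) divides both.
Cancelling it gives (-4*y - 4)/(3*y^2 + 25*y + 42); now plug in y = 4 to get -2/19.

-2/19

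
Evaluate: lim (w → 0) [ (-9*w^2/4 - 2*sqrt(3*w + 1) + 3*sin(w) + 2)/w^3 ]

Substitution gives 0/0; apply L'Hôpital's rule 3 times.
After differentiating numerator and denominator 3 times the quotient is (-3*cos(w) - 81/(4*(3*w + 1)^(5/2)))/(6); at w = 0 this is -31/8.

-31/8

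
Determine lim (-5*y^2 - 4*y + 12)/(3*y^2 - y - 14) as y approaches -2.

At y = -2 both the top and bottom vanish — a removable singularity. Factoring out (y + 2) from each leaves (6 - 5*y)/(3*y - 7), which at y = -2 equals -16/13.

-16/13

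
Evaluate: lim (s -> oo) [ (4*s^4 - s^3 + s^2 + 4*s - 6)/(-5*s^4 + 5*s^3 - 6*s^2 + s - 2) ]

Numerator and denominator both have degree 4.
Dividing every term by s^4, all lower-order terms vanish and the limit is the ratio of leading coefficients, 4/(-5) = -4/5.

-4/5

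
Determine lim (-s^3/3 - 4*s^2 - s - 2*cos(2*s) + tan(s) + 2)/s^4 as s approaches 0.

-4/3

Substitution gives 0/0 (the numerator vanishes to order 4).
Expand each term to order s^4: the coefficient of s^4 in -2·cos(2s) is -4/3 and in tan(s) is 0.
Lower-order terms cancel with the polynomial part, so the numerator is (-4/3)·s^4 + o(s^4), and the limit is (-4/3)/(1) = -4/3.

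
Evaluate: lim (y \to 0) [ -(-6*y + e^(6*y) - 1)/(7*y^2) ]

Direct substitution gives 0/0.
Apply L'Hôpital: lim (6*e^(6*y) - 6)/(-14*y), still 0/0.
After 2 applications of L'Hôpital's rule the quotient is (36*e^(6*y))/(-14); substituting y = 0 gives -18/7.

-18/7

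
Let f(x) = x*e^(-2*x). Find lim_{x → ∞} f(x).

0

Write as x^1/e^{2x}, an ∞/∞ form.
Exponential growth dominates any polynomial, so repeated L'Hôpital (or the standard result) gives 0.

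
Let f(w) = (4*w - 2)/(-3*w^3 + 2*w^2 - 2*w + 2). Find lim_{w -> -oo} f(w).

0

The denominator has degree 3 and the numerator degree 1. Dividing numerator and denominator by w^3 sends every term to 0 except the leading denominator term, so the limit is 0.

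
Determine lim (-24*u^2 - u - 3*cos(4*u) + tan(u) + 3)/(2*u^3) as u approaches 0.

Substitution gives 0/0; apply L'Hôpital's rule 3 times.
After differentiating numerator and denominator 3 times the quotient is (-192*sin(4*u) + 6*tan(u)^4 + 8*tan(u)^2 + 2)/(12); at u = 0 this is 1/6.

1/6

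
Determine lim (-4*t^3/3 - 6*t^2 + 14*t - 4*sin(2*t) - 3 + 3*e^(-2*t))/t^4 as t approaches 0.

Substitution gives 0/0 (the numerator vanishes to order 4).
Expand each term to order t^4: the coefficient of t^4 in -4·sin(2t) is 0 and in 3·e^(-2t) is 2.
Lower-order terms cancel with the polynomial part, so the numerator is (2)·t^4 + o(t^4), and the limit is (2)/(1) = 2.

2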